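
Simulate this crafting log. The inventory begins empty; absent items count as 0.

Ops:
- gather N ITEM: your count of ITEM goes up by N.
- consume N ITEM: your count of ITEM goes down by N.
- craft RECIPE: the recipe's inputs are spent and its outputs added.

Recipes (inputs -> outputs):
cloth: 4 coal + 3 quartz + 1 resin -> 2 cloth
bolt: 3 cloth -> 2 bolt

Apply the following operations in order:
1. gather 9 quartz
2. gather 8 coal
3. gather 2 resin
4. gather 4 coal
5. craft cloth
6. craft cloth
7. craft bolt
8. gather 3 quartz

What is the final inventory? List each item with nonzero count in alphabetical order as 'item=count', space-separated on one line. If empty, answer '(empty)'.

Answer: bolt=2 cloth=1 coal=4 quartz=6

Derivation:
After 1 (gather 9 quartz): quartz=9
After 2 (gather 8 coal): coal=8 quartz=9
After 3 (gather 2 resin): coal=8 quartz=9 resin=2
After 4 (gather 4 coal): coal=12 quartz=9 resin=2
After 5 (craft cloth): cloth=2 coal=8 quartz=6 resin=1
After 6 (craft cloth): cloth=4 coal=4 quartz=3
After 7 (craft bolt): bolt=2 cloth=1 coal=4 quartz=3
After 8 (gather 3 quartz): bolt=2 cloth=1 coal=4 quartz=6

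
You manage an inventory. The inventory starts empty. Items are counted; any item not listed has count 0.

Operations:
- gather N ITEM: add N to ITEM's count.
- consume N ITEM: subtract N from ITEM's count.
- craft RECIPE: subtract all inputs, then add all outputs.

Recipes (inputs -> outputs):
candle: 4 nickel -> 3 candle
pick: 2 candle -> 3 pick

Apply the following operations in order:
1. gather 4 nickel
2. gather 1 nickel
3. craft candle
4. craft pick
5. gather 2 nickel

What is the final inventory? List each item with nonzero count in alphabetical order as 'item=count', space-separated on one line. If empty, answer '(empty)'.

After 1 (gather 4 nickel): nickel=4
After 2 (gather 1 nickel): nickel=5
After 3 (craft candle): candle=3 nickel=1
After 4 (craft pick): candle=1 nickel=1 pick=3
After 5 (gather 2 nickel): candle=1 nickel=3 pick=3

Answer: candle=1 nickel=3 pick=3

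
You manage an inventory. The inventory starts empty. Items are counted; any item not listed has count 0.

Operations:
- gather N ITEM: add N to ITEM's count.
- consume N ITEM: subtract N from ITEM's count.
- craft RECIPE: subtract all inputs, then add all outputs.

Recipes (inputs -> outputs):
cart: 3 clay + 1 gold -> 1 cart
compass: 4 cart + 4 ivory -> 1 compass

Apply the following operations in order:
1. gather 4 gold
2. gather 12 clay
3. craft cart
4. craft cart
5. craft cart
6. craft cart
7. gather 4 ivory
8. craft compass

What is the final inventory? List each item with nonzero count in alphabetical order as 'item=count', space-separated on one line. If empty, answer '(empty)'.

After 1 (gather 4 gold): gold=4
After 2 (gather 12 clay): clay=12 gold=4
After 3 (craft cart): cart=1 clay=9 gold=3
After 4 (craft cart): cart=2 clay=6 gold=2
After 5 (craft cart): cart=3 clay=3 gold=1
After 6 (craft cart): cart=4
After 7 (gather 4 ivory): cart=4 ivory=4
After 8 (craft compass): compass=1

Answer: compass=1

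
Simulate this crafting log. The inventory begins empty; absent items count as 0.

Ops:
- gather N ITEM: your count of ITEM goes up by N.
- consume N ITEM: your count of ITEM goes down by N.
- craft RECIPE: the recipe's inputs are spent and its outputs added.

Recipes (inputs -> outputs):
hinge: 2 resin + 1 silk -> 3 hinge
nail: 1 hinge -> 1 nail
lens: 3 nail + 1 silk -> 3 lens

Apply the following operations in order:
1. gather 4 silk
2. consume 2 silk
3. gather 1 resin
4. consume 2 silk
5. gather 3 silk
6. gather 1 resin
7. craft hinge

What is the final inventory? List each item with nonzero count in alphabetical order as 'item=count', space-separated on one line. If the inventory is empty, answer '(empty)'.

Answer: hinge=3 silk=2

Derivation:
After 1 (gather 4 silk): silk=4
After 2 (consume 2 silk): silk=2
After 3 (gather 1 resin): resin=1 silk=2
After 4 (consume 2 silk): resin=1
After 5 (gather 3 silk): resin=1 silk=3
After 6 (gather 1 resin): resin=2 silk=3
After 7 (craft hinge): hinge=3 silk=2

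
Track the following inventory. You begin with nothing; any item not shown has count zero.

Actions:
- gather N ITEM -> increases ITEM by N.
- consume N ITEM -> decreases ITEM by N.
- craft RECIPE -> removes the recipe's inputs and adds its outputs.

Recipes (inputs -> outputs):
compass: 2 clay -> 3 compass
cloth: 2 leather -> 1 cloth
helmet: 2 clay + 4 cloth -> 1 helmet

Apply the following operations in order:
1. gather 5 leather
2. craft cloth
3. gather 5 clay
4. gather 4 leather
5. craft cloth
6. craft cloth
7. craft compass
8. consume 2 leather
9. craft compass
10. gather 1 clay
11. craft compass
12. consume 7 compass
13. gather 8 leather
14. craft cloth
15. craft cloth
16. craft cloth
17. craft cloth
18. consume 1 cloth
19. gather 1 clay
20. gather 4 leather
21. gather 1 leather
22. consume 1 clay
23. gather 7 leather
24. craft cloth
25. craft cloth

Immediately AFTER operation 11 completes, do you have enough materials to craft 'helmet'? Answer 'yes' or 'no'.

After 1 (gather 5 leather): leather=5
After 2 (craft cloth): cloth=1 leather=3
After 3 (gather 5 clay): clay=5 cloth=1 leather=3
After 4 (gather 4 leather): clay=5 cloth=1 leather=7
After 5 (craft cloth): clay=5 cloth=2 leather=5
After 6 (craft cloth): clay=5 cloth=3 leather=3
After 7 (craft compass): clay=3 cloth=3 compass=3 leather=3
After 8 (consume 2 leather): clay=3 cloth=3 compass=3 leather=1
After 9 (craft compass): clay=1 cloth=3 compass=6 leather=1
After 10 (gather 1 clay): clay=2 cloth=3 compass=6 leather=1
After 11 (craft compass): cloth=3 compass=9 leather=1

Answer: no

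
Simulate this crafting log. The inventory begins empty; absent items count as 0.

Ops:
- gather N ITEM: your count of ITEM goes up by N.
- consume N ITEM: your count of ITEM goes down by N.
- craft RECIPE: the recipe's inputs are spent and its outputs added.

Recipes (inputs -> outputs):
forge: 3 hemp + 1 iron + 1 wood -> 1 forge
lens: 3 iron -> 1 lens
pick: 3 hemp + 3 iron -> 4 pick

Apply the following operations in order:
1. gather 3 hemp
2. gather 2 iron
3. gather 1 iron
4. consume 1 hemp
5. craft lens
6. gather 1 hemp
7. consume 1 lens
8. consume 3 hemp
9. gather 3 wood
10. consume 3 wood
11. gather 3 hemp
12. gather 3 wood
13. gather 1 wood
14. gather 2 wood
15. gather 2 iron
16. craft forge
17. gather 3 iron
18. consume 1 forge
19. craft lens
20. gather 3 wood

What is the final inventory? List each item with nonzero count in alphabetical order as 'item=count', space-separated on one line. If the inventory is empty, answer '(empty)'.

After 1 (gather 3 hemp): hemp=3
After 2 (gather 2 iron): hemp=3 iron=2
After 3 (gather 1 iron): hemp=3 iron=3
After 4 (consume 1 hemp): hemp=2 iron=3
After 5 (craft lens): hemp=2 lens=1
After 6 (gather 1 hemp): hemp=3 lens=1
After 7 (consume 1 lens): hemp=3
After 8 (consume 3 hemp): (empty)
After 9 (gather 3 wood): wood=3
After 10 (consume 3 wood): (empty)
After 11 (gather 3 hemp): hemp=3
After 12 (gather 3 wood): hemp=3 wood=3
After 13 (gather 1 wood): hemp=3 wood=4
After 14 (gather 2 wood): hemp=3 wood=6
After 15 (gather 2 iron): hemp=3 iron=2 wood=6
After 16 (craft forge): forge=1 iron=1 wood=5
After 17 (gather 3 iron): forge=1 iron=4 wood=5
After 18 (consume 1 forge): iron=4 wood=5
After 19 (craft lens): iron=1 lens=1 wood=5
After 20 (gather 3 wood): iron=1 lens=1 wood=8

Answer: iron=1 lens=1 wood=8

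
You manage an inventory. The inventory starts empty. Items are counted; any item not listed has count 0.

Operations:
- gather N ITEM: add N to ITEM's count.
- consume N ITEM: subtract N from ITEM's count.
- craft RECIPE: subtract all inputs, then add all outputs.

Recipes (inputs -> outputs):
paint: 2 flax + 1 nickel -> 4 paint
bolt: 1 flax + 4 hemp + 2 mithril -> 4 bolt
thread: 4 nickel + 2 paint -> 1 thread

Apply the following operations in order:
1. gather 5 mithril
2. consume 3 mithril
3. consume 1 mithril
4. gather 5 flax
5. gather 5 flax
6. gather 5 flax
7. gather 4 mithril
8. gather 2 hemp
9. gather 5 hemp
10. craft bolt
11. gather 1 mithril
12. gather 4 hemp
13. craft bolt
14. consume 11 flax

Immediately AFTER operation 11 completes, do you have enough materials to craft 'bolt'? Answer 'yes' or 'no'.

Answer: no

Derivation:
After 1 (gather 5 mithril): mithril=5
After 2 (consume 3 mithril): mithril=2
After 3 (consume 1 mithril): mithril=1
After 4 (gather 5 flax): flax=5 mithril=1
After 5 (gather 5 flax): flax=10 mithril=1
After 6 (gather 5 flax): flax=15 mithril=1
After 7 (gather 4 mithril): flax=15 mithril=5
After 8 (gather 2 hemp): flax=15 hemp=2 mithril=5
After 9 (gather 5 hemp): flax=15 hemp=7 mithril=5
After 10 (craft bolt): bolt=4 flax=14 hemp=3 mithril=3
After 11 (gather 1 mithril): bolt=4 flax=14 hemp=3 mithril=4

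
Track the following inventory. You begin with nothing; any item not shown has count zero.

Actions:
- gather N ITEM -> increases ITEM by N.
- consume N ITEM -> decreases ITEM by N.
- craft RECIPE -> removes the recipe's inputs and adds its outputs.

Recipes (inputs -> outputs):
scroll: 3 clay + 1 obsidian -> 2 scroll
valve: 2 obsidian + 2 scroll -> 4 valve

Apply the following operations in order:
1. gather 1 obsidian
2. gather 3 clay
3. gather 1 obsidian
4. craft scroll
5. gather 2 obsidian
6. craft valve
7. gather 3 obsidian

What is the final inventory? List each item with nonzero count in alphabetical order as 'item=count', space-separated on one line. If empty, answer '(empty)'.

After 1 (gather 1 obsidian): obsidian=1
After 2 (gather 3 clay): clay=3 obsidian=1
After 3 (gather 1 obsidian): clay=3 obsidian=2
After 4 (craft scroll): obsidian=1 scroll=2
After 5 (gather 2 obsidian): obsidian=3 scroll=2
After 6 (craft valve): obsidian=1 valve=4
After 7 (gather 3 obsidian): obsidian=4 valve=4

Answer: obsidian=4 valve=4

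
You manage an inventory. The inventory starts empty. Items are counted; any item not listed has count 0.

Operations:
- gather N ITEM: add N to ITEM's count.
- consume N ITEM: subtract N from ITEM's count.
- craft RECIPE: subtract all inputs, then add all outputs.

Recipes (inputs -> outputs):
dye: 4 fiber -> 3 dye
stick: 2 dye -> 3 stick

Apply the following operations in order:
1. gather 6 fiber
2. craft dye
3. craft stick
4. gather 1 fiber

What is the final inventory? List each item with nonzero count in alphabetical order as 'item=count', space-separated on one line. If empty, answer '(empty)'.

After 1 (gather 6 fiber): fiber=6
After 2 (craft dye): dye=3 fiber=2
After 3 (craft stick): dye=1 fiber=2 stick=3
After 4 (gather 1 fiber): dye=1 fiber=3 stick=3

Answer: dye=1 fiber=3 stick=3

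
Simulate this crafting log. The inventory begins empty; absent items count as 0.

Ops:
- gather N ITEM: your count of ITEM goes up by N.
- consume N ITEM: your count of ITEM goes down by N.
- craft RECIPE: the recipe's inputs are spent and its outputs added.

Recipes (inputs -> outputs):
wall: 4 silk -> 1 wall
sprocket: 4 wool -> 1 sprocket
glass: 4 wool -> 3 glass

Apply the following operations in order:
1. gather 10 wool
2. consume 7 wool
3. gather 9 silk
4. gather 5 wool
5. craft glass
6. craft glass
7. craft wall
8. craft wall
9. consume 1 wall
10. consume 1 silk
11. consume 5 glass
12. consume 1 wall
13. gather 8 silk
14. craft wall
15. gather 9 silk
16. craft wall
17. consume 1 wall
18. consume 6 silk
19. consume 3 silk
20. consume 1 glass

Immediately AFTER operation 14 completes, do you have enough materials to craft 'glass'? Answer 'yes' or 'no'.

Answer: no

Derivation:
After 1 (gather 10 wool): wool=10
After 2 (consume 7 wool): wool=3
After 3 (gather 9 silk): silk=9 wool=3
After 4 (gather 5 wool): silk=9 wool=8
After 5 (craft glass): glass=3 silk=9 wool=4
After 6 (craft glass): glass=6 silk=9
After 7 (craft wall): glass=6 silk=5 wall=1
After 8 (craft wall): glass=6 silk=1 wall=2
After 9 (consume 1 wall): glass=6 silk=1 wall=1
After 10 (consume 1 silk): glass=6 wall=1
After 11 (consume 5 glass): glass=1 wall=1
After 12 (consume 1 wall): glass=1
After 13 (gather 8 silk): glass=1 silk=8
After 14 (craft wall): glass=1 silk=4 wall=1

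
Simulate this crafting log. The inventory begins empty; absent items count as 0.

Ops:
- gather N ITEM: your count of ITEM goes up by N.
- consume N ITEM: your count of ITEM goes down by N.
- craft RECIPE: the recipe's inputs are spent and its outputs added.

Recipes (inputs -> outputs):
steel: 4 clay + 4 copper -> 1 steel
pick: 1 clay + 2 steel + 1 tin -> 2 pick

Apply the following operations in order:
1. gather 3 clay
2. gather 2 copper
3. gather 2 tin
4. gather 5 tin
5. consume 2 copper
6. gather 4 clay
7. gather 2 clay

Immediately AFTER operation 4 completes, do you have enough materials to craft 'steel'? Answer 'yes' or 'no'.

Answer: no

Derivation:
After 1 (gather 3 clay): clay=3
After 2 (gather 2 copper): clay=3 copper=2
After 3 (gather 2 tin): clay=3 copper=2 tin=2
After 4 (gather 5 tin): clay=3 copper=2 tin=7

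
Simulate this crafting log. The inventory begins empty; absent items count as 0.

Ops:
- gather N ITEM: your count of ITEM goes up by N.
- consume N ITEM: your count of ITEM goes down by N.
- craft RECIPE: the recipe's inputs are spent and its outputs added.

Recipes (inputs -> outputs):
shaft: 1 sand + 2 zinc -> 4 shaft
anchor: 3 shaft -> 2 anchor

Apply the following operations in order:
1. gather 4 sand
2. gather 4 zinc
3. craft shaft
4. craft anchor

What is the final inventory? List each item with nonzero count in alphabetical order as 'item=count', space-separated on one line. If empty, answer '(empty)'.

Answer: anchor=2 sand=3 shaft=1 zinc=2

Derivation:
After 1 (gather 4 sand): sand=4
After 2 (gather 4 zinc): sand=4 zinc=4
After 3 (craft shaft): sand=3 shaft=4 zinc=2
After 4 (craft anchor): anchor=2 sand=3 shaft=1 zinc=2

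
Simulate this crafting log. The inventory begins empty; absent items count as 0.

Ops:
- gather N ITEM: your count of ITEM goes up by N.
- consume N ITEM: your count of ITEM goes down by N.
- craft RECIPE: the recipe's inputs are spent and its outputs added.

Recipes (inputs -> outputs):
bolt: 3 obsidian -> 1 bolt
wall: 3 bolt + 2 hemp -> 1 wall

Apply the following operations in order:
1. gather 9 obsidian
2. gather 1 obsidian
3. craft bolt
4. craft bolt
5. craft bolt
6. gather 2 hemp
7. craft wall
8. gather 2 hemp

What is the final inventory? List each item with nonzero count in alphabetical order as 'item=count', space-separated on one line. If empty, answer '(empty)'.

After 1 (gather 9 obsidian): obsidian=9
After 2 (gather 1 obsidian): obsidian=10
After 3 (craft bolt): bolt=1 obsidian=7
After 4 (craft bolt): bolt=2 obsidian=4
After 5 (craft bolt): bolt=3 obsidian=1
After 6 (gather 2 hemp): bolt=3 hemp=2 obsidian=1
After 7 (craft wall): obsidian=1 wall=1
After 8 (gather 2 hemp): hemp=2 obsidian=1 wall=1

Answer: hemp=2 obsidian=1 wall=1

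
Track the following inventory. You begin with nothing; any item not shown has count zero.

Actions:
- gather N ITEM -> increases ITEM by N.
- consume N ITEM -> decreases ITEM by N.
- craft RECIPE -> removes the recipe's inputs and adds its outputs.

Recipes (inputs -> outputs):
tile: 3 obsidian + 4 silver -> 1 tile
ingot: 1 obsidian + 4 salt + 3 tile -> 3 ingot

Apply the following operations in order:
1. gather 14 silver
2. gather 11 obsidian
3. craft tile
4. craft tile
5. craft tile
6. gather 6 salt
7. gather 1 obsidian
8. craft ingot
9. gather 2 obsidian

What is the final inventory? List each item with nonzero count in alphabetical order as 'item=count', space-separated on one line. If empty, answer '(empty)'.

After 1 (gather 14 silver): silver=14
After 2 (gather 11 obsidian): obsidian=11 silver=14
After 3 (craft tile): obsidian=8 silver=10 tile=1
After 4 (craft tile): obsidian=5 silver=6 tile=2
After 5 (craft tile): obsidian=2 silver=2 tile=3
After 6 (gather 6 salt): obsidian=2 salt=6 silver=2 tile=3
After 7 (gather 1 obsidian): obsidian=3 salt=6 silver=2 tile=3
After 8 (craft ingot): ingot=3 obsidian=2 salt=2 silver=2
After 9 (gather 2 obsidian): ingot=3 obsidian=4 salt=2 silver=2

Answer: ingot=3 obsidian=4 salt=2 silver=2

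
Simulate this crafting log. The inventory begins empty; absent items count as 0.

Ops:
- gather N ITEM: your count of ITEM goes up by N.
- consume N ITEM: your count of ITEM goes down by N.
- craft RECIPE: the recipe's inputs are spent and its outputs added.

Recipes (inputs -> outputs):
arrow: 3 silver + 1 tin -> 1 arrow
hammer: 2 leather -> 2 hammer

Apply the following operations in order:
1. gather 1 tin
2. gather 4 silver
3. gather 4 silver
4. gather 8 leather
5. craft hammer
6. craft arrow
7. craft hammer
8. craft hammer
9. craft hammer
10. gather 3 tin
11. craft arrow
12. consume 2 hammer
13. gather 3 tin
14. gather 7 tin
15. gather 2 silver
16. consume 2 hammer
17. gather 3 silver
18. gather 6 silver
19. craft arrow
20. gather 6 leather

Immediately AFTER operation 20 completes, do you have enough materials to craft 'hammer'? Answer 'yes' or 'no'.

Answer: yes

Derivation:
After 1 (gather 1 tin): tin=1
After 2 (gather 4 silver): silver=4 tin=1
After 3 (gather 4 silver): silver=8 tin=1
After 4 (gather 8 leather): leather=8 silver=8 tin=1
After 5 (craft hammer): hammer=2 leather=6 silver=8 tin=1
After 6 (craft arrow): arrow=1 hammer=2 leather=6 silver=5
After 7 (craft hammer): arrow=1 hammer=4 leather=4 silver=5
After 8 (craft hammer): arrow=1 hammer=6 leather=2 silver=5
After 9 (craft hammer): arrow=1 hammer=8 silver=5
After 10 (gather 3 tin): arrow=1 hammer=8 silver=5 tin=3
After 11 (craft arrow): arrow=2 hammer=8 silver=2 tin=2
After 12 (consume 2 hammer): arrow=2 hammer=6 silver=2 tin=2
After 13 (gather 3 tin): arrow=2 hammer=6 silver=2 tin=5
After 14 (gather 7 tin): arrow=2 hammer=6 silver=2 tin=12
After 15 (gather 2 silver): arrow=2 hammer=6 silver=4 tin=12
After 16 (consume 2 hammer): arrow=2 hammer=4 silver=4 tin=12
After 17 (gather 3 silver): arrow=2 hammer=4 silver=7 tin=12
After 18 (gather 6 silver): arrow=2 hammer=4 silver=13 tin=12
After 19 (craft arrow): arrow=3 hammer=4 silver=10 tin=11
After 20 (gather 6 leather): arrow=3 hammer=4 leather=6 silver=10 tin=11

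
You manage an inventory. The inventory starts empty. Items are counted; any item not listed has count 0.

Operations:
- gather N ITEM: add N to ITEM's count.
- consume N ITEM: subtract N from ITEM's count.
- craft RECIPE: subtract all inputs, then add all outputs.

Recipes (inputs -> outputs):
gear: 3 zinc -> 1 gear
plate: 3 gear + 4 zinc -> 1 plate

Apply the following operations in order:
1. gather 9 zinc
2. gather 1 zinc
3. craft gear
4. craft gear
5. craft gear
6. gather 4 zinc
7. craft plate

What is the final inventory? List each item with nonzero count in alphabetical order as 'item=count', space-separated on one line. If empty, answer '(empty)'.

Answer: plate=1 zinc=1

Derivation:
After 1 (gather 9 zinc): zinc=9
After 2 (gather 1 zinc): zinc=10
After 3 (craft gear): gear=1 zinc=7
After 4 (craft gear): gear=2 zinc=4
After 5 (craft gear): gear=3 zinc=1
After 6 (gather 4 zinc): gear=3 zinc=5
After 7 (craft plate): plate=1 zinc=1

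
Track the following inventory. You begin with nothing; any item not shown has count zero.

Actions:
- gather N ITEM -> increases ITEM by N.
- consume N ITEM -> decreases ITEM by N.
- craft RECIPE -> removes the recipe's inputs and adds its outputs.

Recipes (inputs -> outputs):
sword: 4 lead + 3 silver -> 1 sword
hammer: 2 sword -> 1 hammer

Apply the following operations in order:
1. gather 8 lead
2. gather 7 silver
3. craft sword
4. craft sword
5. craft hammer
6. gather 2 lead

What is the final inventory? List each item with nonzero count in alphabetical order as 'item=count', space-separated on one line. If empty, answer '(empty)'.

After 1 (gather 8 lead): lead=8
After 2 (gather 7 silver): lead=8 silver=7
After 3 (craft sword): lead=4 silver=4 sword=1
After 4 (craft sword): silver=1 sword=2
After 5 (craft hammer): hammer=1 silver=1
After 6 (gather 2 lead): hammer=1 lead=2 silver=1

Answer: hammer=1 lead=2 silver=1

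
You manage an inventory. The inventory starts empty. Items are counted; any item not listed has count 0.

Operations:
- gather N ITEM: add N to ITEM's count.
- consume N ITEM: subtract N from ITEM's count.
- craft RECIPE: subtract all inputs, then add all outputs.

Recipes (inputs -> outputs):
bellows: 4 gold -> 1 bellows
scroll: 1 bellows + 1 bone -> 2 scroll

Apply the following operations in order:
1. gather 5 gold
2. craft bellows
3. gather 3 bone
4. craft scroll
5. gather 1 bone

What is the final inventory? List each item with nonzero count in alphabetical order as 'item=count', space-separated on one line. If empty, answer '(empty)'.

After 1 (gather 5 gold): gold=5
After 2 (craft bellows): bellows=1 gold=1
After 3 (gather 3 bone): bellows=1 bone=3 gold=1
After 4 (craft scroll): bone=2 gold=1 scroll=2
After 5 (gather 1 bone): bone=3 gold=1 scroll=2

Answer: bone=3 gold=1 scroll=2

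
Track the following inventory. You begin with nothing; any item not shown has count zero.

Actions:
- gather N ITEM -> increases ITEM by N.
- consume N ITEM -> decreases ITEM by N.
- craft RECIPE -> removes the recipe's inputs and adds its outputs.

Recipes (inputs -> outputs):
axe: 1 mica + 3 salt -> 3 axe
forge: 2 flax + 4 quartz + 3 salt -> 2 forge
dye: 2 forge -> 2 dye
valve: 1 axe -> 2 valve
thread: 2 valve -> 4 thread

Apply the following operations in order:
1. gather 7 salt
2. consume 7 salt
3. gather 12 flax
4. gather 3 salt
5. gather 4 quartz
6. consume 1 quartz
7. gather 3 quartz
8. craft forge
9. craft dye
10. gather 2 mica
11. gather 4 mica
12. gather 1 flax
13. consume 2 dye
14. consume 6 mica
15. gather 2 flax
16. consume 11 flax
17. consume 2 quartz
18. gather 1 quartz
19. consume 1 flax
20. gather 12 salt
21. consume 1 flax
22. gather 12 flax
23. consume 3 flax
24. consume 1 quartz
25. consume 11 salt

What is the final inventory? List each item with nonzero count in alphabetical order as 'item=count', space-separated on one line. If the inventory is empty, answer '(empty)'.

Answer: flax=9 salt=1

Derivation:
After 1 (gather 7 salt): salt=7
After 2 (consume 7 salt): (empty)
After 3 (gather 12 flax): flax=12
After 4 (gather 3 salt): flax=12 salt=3
After 5 (gather 4 quartz): flax=12 quartz=4 salt=3
After 6 (consume 1 quartz): flax=12 quartz=3 salt=3
After 7 (gather 3 quartz): flax=12 quartz=6 salt=3
After 8 (craft forge): flax=10 forge=2 quartz=2
After 9 (craft dye): dye=2 flax=10 quartz=2
After 10 (gather 2 mica): dye=2 flax=10 mica=2 quartz=2
After 11 (gather 4 mica): dye=2 flax=10 mica=6 quartz=2
After 12 (gather 1 flax): dye=2 flax=11 mica=6 quartz=2
After 13 (consume 2 dye): flax=11 mica=6 quartz=2
After 14 (consume 6 mica): flax=11 quartz=2
After 15 (gather 2 flax): flax=13 quartz=2
After 16 (consume 11 flax): flax=2 quartz=2
After 17 (consume 2 quartz): flax=2
After 18 (gather 1 quartz): flax=2 quartz=1
After 19 (consume 1 flax): flax=1 quartz=1
After 20 (gather 12 salt): flax=1 quartz=1 salt=12
After 21 (consume 1 flax): quartz=1 salt=12
After 22 (gather 12 flax): flax=12 quartz=1 salt=12
After 23 (consume 3 flax): flax=9 quartz=1 salt=12
After 24 (consume 1 quartz): flax=9 salt=12
After 25 (consume 11 salt): flax=9 salt=1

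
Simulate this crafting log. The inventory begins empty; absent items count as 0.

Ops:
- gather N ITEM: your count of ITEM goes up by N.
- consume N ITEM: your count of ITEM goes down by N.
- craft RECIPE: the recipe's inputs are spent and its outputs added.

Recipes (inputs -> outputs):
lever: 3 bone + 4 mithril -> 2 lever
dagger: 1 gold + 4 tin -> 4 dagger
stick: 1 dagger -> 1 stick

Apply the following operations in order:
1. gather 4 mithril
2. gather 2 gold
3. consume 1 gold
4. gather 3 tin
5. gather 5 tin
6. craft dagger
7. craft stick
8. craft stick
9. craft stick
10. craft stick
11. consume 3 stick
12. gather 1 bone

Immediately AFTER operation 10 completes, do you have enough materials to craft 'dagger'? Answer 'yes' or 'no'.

After 1 (gather 4 mithril): mithril=4
After 2 (gather 2 gold): gold=2 mithril=4
After 3 (consume 1 gold): gold=1 mithril=4
After 4 (gather 3 tin): gold=1 mithril=4 tin=3
After 5 (gather 5 tin): gold=1 mithril=4 tin=8
After 6 (craft dagger): dagger=4 mithril=4 tin=4
After 7 (craft stick): dagger=3 mithril=4 stick=1 tin=4
After 8 (craft stick): dagger=2 mithril=4 stick=2 tin=4
After 9 (craft stick): dagger=1 mithril=4 stick=3 tin=4
After 10 (craft stick): mithril=4 stick=4 tin=4

Answer: no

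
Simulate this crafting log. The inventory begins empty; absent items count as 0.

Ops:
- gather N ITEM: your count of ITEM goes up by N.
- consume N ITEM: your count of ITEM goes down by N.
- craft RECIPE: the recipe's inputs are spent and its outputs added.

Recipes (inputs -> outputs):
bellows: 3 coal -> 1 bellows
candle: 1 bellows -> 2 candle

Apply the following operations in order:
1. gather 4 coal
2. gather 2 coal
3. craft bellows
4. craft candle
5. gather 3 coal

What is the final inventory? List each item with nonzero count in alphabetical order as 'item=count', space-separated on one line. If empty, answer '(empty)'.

Answer: candle=2 coal=6

Derivation:
After 1 (gather 4 coal): coal=4
After 2 (gather 2 coal): coal=6
After 3 (craft bellows): bellows=1 coal=3
After 4 (craft candle): candle=2 coal=3
After 5 (gather 3 coal): candle=2 coal=6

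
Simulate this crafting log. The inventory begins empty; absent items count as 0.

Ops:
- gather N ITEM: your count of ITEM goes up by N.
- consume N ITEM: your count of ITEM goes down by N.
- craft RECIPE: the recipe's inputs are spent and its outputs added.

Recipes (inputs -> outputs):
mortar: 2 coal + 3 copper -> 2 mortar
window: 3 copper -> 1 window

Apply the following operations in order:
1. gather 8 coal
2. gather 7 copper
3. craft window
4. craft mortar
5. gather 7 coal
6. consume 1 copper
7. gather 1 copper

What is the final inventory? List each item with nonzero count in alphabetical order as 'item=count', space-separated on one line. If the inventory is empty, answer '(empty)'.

Answer: coal=13 copper=1 mortar=2 window=1

Derivation:
After 1 (gather 8 coal): coal=8
After 2 (gather 7 copper): coal=8 copper=7
After 3 (craft window): coal=8 copper=4 window=1
After 4 (craft mortar): coal=6 copper=1 mortar=2 window=1
After 5 (gather 7 coal): coal=13 copper=1 mortar=2 window=1
After 6 (consume 1 copper): coal=13 mortar=2 window=1
After 7 (gather 1 copper): coal=13 copper=1 mortar=2 window=1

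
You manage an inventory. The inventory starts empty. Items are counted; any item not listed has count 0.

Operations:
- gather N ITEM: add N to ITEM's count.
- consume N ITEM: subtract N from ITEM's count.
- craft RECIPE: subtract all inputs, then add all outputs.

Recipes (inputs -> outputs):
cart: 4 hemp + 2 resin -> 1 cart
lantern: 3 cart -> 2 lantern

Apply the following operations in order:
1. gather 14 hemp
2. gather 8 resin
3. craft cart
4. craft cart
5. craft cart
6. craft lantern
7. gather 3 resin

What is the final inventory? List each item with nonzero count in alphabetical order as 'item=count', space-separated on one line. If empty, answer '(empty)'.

Answer: hemp=2 lantern=2 resin=5

Derivation:
After 1 (gather 14 hemp): hemp=14
After 2 (gather 8 resin): hemp=14 resin=8
After 3 (craft cart): cart=1 hemp=10 resin=6
After 4 (craft cart): cart=2 hemp=6 resin=4
After 5 (craft cart): cart=3 hemp=2 resin=2
After 6 (craft lantern): hemp=2 lantern=2 resin=2
After 7 (gather 3 resin): hemp=2 lantern=2 resin=5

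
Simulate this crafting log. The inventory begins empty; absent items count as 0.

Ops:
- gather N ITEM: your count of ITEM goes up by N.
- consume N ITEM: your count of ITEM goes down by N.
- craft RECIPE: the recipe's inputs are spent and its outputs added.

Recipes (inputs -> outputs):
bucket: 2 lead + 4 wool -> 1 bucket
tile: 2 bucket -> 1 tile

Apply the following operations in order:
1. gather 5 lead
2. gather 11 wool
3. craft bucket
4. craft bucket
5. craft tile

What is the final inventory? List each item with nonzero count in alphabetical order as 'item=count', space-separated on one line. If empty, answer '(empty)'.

After 1 (gather 5 lead): lead=5
After 2 (gather 11 wool): lead=5 wool=11
After 3 (craft bucket): bucket=1 lead=3 wool=7
After 4 (craft bucket): bucket=2 lead=1 wool=3
After 5 (craft tile): lead=1 tile=1 wool=3

Answer: lead=1 tile=1 wool=3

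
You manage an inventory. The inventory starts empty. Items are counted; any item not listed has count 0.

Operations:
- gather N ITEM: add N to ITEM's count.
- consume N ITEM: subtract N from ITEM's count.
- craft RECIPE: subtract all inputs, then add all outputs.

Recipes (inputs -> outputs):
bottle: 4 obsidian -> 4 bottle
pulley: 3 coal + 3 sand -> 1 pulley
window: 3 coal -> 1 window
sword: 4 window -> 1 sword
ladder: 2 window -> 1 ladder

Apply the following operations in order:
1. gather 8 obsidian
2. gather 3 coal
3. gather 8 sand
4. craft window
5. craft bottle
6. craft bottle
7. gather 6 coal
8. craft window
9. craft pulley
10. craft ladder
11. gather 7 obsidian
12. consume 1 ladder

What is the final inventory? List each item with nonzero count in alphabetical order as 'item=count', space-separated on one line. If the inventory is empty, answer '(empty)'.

After 1 (gather 8 obsidian): obsidian=8
After 2 (gather 3 coal): coal=3 obsidian=8
After 3 (gather 8 sand): coal=3 obsidian=8 sand=8
After 4 (craft window): obsidian=8 sand=8 window=1
After 5 (craft bottle): bottle=4 obsidian=4 sand=8 window=1
After 6 (craft bottle): bottle=8 sand=8 window=1
After 7 (gather 6 coal): bottle=8 coal=6 sand=8 window=1
After 8 (craft window): bottle=8 coal=3 sand=8 window=2
After 9 (craft pulley): bottle=8 pulley=1 sand=5 window=2
After 10 (craft ladder): bottle=8 ladder=1 pulley=1 sand=5
After 11 (gather 7 obsidian): bottle=8 ladder=1 obsidian=7 pulley=1 sand=5
After 12 (consume 1 ladder): bottle=8 obsidian=7 pulley=1 sand=5

Answer: bottle=8 obsidian=7 pulley=1 sand=5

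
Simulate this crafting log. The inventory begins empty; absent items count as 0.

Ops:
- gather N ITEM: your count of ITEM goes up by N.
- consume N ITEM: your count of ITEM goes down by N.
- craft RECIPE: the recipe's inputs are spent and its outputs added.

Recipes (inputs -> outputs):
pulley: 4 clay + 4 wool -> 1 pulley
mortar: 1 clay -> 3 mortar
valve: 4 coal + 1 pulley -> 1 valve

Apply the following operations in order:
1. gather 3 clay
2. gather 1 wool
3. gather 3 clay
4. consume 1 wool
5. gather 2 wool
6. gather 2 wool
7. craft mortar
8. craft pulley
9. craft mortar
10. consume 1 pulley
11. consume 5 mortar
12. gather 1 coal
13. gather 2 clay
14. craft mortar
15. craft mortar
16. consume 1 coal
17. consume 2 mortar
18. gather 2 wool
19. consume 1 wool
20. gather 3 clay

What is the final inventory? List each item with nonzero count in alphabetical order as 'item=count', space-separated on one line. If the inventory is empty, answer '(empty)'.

After 1 (gather 3 clay): clay=3
After 2 (gather 1 wool): clay=3 wool=1
After 3 (gather 3 clay): clay=6 wool=1
After 4 (consume 1 wool): clay=6
After 5 (gather 2 wool): clay=6 wool=2
After 6 (gather 2 wool): clay=6 wool=4
After 7 (craft mortar): clay=5 mortar=3 wool=4
After 8 (craft pulley): clay=1 mortar=3 pulley=1
After 9 (craft mortar): mortar=6 pulley=1
After 10 (consume 1 pulley): mortar=6
After 11 (consume 5 mortar): mortar=1
After 12 (gather 1 coal): coal=1 mortar=1
After 13 (gather 2 clay): clay=2 coal=1 mortar=1
After 14 (craft mortar): clay=1 coal=1 mortar=4
After 15 (craft mortar): coal=1 mortar=7
After 16 (consume 1 coal): mortar=7
After 17 (consume 2 mortar): mortar=5
After 18 (gather 2 wool): mortar=5 wool=2
After 19 (consume 1 wool): mortar=5 wool=1
After 20 (gather 3 clay): clay=3 mortar=5 wool=1

Answer: clay=3 mortar=5 wool=1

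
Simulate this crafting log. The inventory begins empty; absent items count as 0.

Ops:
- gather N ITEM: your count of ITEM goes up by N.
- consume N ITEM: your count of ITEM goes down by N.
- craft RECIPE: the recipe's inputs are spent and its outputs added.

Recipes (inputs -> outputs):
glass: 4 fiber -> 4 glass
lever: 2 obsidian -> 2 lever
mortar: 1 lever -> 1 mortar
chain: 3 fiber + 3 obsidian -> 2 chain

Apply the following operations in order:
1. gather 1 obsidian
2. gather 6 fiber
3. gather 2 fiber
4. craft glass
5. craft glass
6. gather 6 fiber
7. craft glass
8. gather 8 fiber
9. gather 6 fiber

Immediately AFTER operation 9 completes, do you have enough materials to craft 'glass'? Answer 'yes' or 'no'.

Answer: yes

Derivation:
After 1 (gather 1 obsidian): obsidian=1
After 2 (gather 6 fiber): fiber=6 obsidian=1
After 3 (gather 2 fiber): fiber=8 obsidian=1
After 4 (craft glass): fiber=4 glass=4 obsidian=1
After 5 (craft glass): glass=8 obsidian=1
After 6 (gather 6 fiber): fiber=6 glass=8 obsidian=1
After 7 (craft glass): fiber=2 glass=12 obsidian=1
After 8 (gather 8 fiber): fiber=10 glass=12 obsidian=1
After 9 (gather 6 fiber): fiber=16 glass=12 obsidian=1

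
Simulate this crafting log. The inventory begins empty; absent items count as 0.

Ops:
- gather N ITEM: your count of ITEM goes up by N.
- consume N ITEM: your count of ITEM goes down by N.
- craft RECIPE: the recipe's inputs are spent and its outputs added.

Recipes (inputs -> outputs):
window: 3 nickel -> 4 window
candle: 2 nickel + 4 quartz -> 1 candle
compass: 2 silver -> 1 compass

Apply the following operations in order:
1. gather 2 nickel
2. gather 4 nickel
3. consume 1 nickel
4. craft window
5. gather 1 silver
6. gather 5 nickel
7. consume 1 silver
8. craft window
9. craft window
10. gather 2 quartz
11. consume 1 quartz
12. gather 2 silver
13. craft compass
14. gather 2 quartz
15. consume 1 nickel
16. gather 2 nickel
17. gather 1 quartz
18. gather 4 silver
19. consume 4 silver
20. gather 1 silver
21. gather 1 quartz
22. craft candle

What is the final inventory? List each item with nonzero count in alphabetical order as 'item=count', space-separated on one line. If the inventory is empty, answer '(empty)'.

Answer: candle=1 compass=1 quartz=1 silver=1 window=12

Derivation:
After 1 (gather 2 nickel): nickel=2
After 2 (gather 4 nickel): nickel=6
After 3 (consume 1 nickel): nickel=5
After 4 (craft window): nickel=2 window=4
After 5 (gather 1 silver): nickel=2 silver=1 window=4
After 6 (gather 5 nickel): nickel=7 silver=1 window=4
After 7 (consume 1 silver): nickel=7 window=4
After 8 (craft window): nickel=4 window=8
After 9 (craft window): nickel=1 window=12
After 10 (gather 2 quartz): nickel=1 quartz=2 window=12
After 11 (consume 1 quartz): nickel=1 quartz=1 window=12
After 12 (gather 2 silver): nickel=1 quartz=1 silver=2 window=12
After 13 (craft compass): compass=1 nickel=1 quartz=1 window=12
After 14 (gather 2 quartz): compass=1 nickel=1 quartz=3 window=12
After 15 (consume 1 nickel): compass=1 quartz=3 window=12
After 16 (gather 2 nickel): compass=1 nickel=2 quartz=3 window=12
After 17 (gather 1 quartz): compass=1 nickel=2 quartz=4 window=12
After 18 (gather 4 silver): compass=1 nickel=2 quartz=4 silver=4 window=12
After 19 (consume 4 silver): compass=1 nickel=2 quartz=4 window=12
After 20 (gather 1 silver): compass=1 nickel=2 quartz=4 silver=1 window=12
After 21 (gather 1 quartz): compass=1 nickel=2 quartz=5 silver=1 window=12
After 22 (craft candle): candle=1 compass=1 quartz=1 silver=1 window=12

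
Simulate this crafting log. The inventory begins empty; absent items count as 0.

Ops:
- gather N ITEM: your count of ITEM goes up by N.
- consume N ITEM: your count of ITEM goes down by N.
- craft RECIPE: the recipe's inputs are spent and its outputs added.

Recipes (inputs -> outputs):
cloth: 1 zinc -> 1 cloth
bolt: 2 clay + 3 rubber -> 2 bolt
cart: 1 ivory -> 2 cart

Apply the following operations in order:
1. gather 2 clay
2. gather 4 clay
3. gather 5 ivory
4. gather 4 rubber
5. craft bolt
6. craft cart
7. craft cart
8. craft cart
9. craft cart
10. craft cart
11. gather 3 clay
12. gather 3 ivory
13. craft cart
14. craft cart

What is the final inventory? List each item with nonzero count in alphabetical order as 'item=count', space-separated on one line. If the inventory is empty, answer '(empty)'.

Answer: bolt=2 cart=14 clay=7 ivory=1 rubber=1

Derivation:
After 1 (gather 2 clay): clay=2
After 2 (gather 4 clay): clay=6
After 3 (gather 5 ivory): clay=6 ivory=5
After 4 (gather 4 rubber): clay=6 ivory=5 rubber=4
After 5 (craft bolt): bolt=2 clay=4 ivory=5 rubber=1
After 6 (craft cart): bolt=2 cart=2 clay=4 ivory=4 rubber=1
After 7 (craft cart): bolt=2 cart=4 clay=4 ivory=3 rubber=1
After 8 (craft cart): bolt=2 cart=6 clay=4 ivory=2 rubber=1
After 9 (craft cart): bolt=2 cart=8 clay=4 ivory=1 rubber=1
After 10 (craft cart): bolt=2 cart=10 clay=4 rubber=1
After 11 (gather 3 clay): bolt=2 cart=10 clay=7 rubber=1
After 12 (gather 3 ivory): bolt=2 cart=10 clay=7 ivory=3 rubber=1
After 13 (craft cart): bolt=2 cart=12 clay=7 ivory=2 rubber=1
After 14 (craft cart): bolt=2 cart=14 clay=7 ivory=1 rubber=1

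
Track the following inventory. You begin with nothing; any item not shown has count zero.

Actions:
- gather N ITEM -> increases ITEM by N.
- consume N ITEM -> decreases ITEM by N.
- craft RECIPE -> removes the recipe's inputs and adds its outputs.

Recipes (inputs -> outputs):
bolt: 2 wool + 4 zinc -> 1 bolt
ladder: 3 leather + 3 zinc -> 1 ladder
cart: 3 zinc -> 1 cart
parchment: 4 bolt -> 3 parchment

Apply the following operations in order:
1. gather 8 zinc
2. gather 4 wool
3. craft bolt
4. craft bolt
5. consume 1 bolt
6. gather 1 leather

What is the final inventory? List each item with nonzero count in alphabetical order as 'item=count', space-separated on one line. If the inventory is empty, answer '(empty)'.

After 1 (gather 8 zinc): zinc=8
After 2 (gather 4 wool): wool=4 zinc=8
After 3 (craft bolt): bolt=1 wool=2 zinc=4
After 4 (craft bolt): bolt=2
After 5 (consume 1 bolt): bolt=1
After 6 (gather 1 leather): bolt=1 leather=1

Answer: bolt=1 leather=1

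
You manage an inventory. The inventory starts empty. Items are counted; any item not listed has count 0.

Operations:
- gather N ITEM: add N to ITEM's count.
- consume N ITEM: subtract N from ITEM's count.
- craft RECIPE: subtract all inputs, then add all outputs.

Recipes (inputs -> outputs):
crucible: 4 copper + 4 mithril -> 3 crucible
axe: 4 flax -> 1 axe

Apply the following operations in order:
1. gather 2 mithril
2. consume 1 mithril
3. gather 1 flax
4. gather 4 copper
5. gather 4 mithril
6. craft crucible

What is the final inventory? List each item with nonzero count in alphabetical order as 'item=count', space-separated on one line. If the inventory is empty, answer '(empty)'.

Answer: crucible=3 flax=1 mithril=1

Derivation:
After 1 (gather 2 mithril): mithril=2
After 2 (consume 1 mithril): mithril=1
After 3 (gather 1 flax): flax=1 mithril=1
After 4 (gather 4 copper): copper=4 flax=1 mithril=1
After 5 (gather 4 mithril): copper=4 flax=1 mithril=5
After 6 (craft crucible): crucible=3 flax=1 mithril=1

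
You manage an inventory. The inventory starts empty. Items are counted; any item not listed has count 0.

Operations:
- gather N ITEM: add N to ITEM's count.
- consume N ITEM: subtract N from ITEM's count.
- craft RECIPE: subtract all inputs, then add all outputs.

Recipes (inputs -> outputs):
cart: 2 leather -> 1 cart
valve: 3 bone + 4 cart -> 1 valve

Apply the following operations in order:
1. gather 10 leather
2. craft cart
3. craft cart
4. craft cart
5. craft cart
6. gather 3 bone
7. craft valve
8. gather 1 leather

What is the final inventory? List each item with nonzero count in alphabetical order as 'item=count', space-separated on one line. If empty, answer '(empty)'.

After 1 (gather 10 leather): leather=10
After 2 (craft cart): cart=1 leather=8
After 3 (craft cart): cart=2 leather=6
After 4 (craft cart): cart=3 leather=4
After 5 (craft cart): cart=4 leather=2
After 6 (gather 3 bone): bone=3 cart=4 leather=2
After 7 (craft valve): leather=2 valve=1
After 8 (gather 1 leather): leather=3 valve=1

Answer: leather=3 valve=1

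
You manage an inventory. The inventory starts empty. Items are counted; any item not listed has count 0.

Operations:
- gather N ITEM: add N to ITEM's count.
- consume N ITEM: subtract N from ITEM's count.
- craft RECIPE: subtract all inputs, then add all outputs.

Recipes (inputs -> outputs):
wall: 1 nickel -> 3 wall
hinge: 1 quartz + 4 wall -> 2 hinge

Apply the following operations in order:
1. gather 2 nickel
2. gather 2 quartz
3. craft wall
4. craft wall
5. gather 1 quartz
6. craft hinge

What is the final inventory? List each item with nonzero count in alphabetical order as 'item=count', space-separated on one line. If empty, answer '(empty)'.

After 1 (gather 2 nickel): nickel=2
After 2 (gather 2 quartz): nickel=2 quartz=2
After 3 (craft wall): nickel=1 quartz=2 wall=3
After 4 (craft wall): quartz=2 wall=6
After 5 (gather 1 quartz): quartz=3 wall=6
After 6 (craft hinge): hinge=2 quartz=2 wall=2

Answer: hinge=2 quartz=2 wall=2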